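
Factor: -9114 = -1 * 2^1 * 3^1 * 7^2 * 31^1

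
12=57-45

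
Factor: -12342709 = -1*233^1*52973^1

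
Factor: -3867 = -1*3^1*1289^1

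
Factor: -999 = -1*3^3*37^1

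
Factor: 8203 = 13^1 * 631^1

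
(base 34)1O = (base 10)58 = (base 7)112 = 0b111010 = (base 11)53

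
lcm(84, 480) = 3360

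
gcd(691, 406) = 1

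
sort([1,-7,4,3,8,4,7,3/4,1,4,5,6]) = [-7,3/4,1,1,3,4,4,4,5,6,7,8]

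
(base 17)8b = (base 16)93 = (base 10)147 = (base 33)4f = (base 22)6f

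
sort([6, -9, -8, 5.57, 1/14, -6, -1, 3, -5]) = [-9, -8, -6, -5, -1, 1/14, 3, 5.57, 6]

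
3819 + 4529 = 8348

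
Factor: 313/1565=5^ (-1)=1/5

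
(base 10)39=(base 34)15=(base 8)47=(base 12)33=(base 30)19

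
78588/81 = 970 + 2/9≈970.22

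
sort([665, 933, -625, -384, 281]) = [-625, -384, 281, 665, 933]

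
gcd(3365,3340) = 5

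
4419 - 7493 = -3074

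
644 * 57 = 36708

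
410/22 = 205/11 ≈ 18.64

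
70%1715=70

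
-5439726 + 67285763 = 61846037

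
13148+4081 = 17229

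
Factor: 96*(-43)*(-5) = 2^5*3^1*5^1*43^1 = 20640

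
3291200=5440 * 605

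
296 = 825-529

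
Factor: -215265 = -1*3^1*5^1*113^1*127^1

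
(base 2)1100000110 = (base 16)306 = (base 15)369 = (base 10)774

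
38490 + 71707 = 110197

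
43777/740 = 59 + 117/740 ≈ 59.16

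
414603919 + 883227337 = 1297831256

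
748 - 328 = 420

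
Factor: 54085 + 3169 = 2^1*28627^1 = 57254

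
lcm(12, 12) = 12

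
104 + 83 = 187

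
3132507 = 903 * 3469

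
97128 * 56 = 5439168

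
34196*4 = 136784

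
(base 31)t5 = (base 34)qk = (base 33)rd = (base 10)904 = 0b1110001000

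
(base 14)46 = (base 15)42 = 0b111110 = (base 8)76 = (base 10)62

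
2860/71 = 40 + 20/71 ≈ 40.28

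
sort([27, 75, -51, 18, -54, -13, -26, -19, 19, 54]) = [-54, -51, -26, -19, -13, 18, 19, 27, 54, 75]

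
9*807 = 7263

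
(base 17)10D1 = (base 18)FF5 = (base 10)5135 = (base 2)1010000001111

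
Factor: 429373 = 7^1 * 61339^1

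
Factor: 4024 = 2^3*503^1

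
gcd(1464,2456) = 8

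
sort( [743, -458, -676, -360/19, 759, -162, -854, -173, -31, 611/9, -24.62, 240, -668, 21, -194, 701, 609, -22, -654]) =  [-854, -676, -668, -654, -458, -194, -173, -162, -31, -24.62, -22, -360/19, 21, 611/9, 240, 609, 701, 743, 759]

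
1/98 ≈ 0.0102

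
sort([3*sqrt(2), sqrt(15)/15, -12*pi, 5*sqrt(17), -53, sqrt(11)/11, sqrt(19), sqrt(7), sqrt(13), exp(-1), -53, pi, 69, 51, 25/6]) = [-53, -53, -12*pi, sqrt(15)/15, sqrt(11)/11, exp(-1), sqrt(7), pi, sqrt(13), 25/6, 3*sqrt(2), sqrt(19), 5*sqrt(17), 51, 69]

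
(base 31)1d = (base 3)1122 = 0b101100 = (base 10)44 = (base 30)1e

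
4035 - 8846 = -4811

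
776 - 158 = 618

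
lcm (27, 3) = 27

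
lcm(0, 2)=0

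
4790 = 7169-2379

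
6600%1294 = 130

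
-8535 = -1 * 8535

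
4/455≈0.00879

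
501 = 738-237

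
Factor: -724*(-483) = 2^2*3^1*7^1*23^1*181^1 = 349692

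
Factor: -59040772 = -1*2^2*7^1*2108599^1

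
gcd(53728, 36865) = 73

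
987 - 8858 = -7871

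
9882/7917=3294/2639 ≈ 1.25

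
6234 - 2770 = 3464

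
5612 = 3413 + 2199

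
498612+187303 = 685915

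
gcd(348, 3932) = 4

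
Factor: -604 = -1*2^2*151^1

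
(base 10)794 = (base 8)1432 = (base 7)2213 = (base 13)491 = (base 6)3402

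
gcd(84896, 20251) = 7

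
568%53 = 38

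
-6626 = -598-6028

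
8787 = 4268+4519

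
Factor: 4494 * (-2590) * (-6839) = 2^2 * 3^1 * 5^1 * 7^3 * 37^1 * 107^1 * 977^1 = 79602266940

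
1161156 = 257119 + 904037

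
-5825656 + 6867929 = 1042273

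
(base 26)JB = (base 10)505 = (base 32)FP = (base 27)IJ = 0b111111001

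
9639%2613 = 1800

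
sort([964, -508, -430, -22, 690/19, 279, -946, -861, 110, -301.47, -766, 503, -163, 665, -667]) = [-946, -861, -766, -667, -508, -430, -301.47, -163, -22, 690/19, 110, 279, 503, 665, 964]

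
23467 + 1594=25061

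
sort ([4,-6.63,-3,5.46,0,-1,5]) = [-6.63,-3,-1,0,4,5,5.46]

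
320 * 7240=2316800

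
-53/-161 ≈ 0.329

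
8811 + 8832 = 17643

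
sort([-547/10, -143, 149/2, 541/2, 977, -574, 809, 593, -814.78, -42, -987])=[-987, -814.78, -574, -143, -547/10, -42, 149/2, 541/2, 593, 809, 977]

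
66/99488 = 33/49744≈0.000663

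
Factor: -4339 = -1*4339^1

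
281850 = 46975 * 6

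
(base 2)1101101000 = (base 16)368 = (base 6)4012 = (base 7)2354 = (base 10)872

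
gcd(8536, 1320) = 88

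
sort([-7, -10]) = [-10, -7]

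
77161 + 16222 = 93383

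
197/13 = 15 + 2/13 ≈ 15.15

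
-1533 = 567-2100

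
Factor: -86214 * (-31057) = 2^1 * 3^1 * 13^1 * 2389^1 * 14369^1 = 2677548198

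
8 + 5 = 13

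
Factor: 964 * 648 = 2^5 * 3^4 * 241^1 = 624672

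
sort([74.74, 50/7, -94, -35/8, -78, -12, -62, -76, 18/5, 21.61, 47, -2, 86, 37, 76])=[-94, -78, -76, -62, -12, -35/8, -2, 18/5, 50/7, 21.61, 37, 47, 74.74, 76, 86]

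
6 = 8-2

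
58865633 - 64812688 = -5947055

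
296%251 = 45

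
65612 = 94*698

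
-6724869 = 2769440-9494309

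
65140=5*13028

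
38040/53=717 + 39/53 ≈ 717.74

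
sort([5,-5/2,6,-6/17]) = [-5/2,-6/17,5,6]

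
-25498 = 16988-42486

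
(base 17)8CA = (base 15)B36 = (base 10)2526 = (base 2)100111011110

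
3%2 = 1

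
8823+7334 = 16157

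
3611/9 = 401 + 2/9 ≈ 401.22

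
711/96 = 237/32 ≈ 7.41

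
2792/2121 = 1 + 671/2121 ≈ 1.32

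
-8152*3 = -24456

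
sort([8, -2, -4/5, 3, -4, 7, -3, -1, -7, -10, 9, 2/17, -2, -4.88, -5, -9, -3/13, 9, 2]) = [-10, -9, -7, -5, -4.88, -4, -3, -2, -2, -1, -4/5, -3/13, 2/17, 2, 3, 7, 8, 9, 9]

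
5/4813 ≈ 0.00104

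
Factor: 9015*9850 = 2^1*3^1*5^3*197^1*601^1 = 88797750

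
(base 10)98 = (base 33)2w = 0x62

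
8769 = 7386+1383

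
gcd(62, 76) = 2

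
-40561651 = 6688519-47250170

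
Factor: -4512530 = -1*2^1*5^1*11^1*41023^1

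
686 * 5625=3858750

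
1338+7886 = 9224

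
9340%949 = 799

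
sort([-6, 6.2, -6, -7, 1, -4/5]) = [-7, -6, -6, -4/5, 1, 6.2]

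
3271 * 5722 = 18716662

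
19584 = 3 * 6528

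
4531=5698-1167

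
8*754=6032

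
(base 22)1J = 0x29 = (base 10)41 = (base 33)18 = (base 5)131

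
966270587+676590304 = 1642860891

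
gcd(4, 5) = 1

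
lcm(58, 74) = 2146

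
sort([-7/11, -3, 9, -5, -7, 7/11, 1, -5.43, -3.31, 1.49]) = [-7, -5.43, -5, -3.31, -3, -7/11, 7/11, 1, 1.49, 9]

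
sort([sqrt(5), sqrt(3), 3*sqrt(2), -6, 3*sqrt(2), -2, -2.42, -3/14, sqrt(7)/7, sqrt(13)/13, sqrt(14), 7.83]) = [-6, -2.42, -2, -3/14, sqrt(13)/13, sqrt(7)/7, sqrt(3), sqrt(5), sqrt(14), 3*sqrt(2), 3*sqrt(2), 7.83]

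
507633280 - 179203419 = 328429861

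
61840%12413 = 12188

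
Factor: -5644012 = -1 * 2^2 * 11^1 * 128273^1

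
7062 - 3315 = 3747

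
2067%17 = 10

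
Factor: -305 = -1 * 5^1 * 61^1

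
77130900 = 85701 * 900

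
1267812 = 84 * 15093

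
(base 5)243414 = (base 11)6a35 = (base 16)2412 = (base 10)9234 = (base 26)dh4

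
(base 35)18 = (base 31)1c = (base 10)43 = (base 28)1f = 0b101011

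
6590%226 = 36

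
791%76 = 31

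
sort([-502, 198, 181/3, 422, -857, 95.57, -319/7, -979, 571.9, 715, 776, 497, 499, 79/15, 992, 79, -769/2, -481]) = [-979, -857, -502, -481, -769/2, -319/7, 79/15, 181/3, 79, 95.57, 198, 422, 497, 499, 571.9, 715, 776, 992]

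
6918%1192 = 958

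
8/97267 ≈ 0.0000822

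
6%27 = 6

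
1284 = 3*428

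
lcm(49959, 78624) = 4796064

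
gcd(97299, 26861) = 1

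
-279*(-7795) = 2174805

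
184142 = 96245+87897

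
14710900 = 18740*785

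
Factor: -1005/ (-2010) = 2^ (-1) = 1/2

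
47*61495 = 2890265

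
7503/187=40 + 23/187 ≈ 40.12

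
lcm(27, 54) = 54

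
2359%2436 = 2359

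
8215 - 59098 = -50883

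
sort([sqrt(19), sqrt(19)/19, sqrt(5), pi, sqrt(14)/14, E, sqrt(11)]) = [sqrt(19)/19, sqrt(14)/14, sqrt(5), E, pi, sqrt(11), sqrt(19)]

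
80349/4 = 20087 + 1/4 = 20087.25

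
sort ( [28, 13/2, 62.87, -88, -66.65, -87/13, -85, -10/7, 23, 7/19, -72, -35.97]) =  [-88, -85, -72, -66.65, -35.97, -87/13, -10/7, 7/19, 13/2, 23, 28, 62.87]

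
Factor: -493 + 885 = 2^3*7^2 = 392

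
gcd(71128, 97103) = 1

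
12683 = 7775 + 4908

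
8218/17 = 483+7/17 ≈ 483.41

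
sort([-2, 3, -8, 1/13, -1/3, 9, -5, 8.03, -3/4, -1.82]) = [-8, -5, -2, -1.82, -3/4, -1/3, 1/13, 3, 8.03, 9]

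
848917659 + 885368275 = 1734285934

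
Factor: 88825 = 5^2 * 11^1 * 17^1 * 19^1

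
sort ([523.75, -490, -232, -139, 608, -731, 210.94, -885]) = [-885, -731, -490, -232, -139, 210.94, 523.75, 608]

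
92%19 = 16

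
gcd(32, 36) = 4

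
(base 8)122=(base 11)75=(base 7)145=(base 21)3j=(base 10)82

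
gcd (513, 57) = 57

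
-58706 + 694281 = 635575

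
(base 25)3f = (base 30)30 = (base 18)50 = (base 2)1011010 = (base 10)90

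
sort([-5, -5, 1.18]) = [-5, -5, 1.18]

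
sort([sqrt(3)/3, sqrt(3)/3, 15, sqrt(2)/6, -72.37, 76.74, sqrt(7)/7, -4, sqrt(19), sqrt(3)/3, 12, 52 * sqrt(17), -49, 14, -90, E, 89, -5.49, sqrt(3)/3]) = [-90, -72.37, -49, -5.49, -4, sqrt(2)/6, sqrt(7)/7, sqrt(3)/3, sqrt(3)/3, sqrt(3)/3, sqrt(3)/3, E, sqrt(19), 12, 14, 15, 76.74, 89, 52 * sqrt(17)]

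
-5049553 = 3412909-8462462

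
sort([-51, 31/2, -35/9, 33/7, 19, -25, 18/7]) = [-51, -25, -35/9, 18/7, 33/7, 31/2, 19]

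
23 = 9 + 14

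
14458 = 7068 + 7390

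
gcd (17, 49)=1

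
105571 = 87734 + 17837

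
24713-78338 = -53625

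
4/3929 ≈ 0.00102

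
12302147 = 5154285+7147862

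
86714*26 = 2254564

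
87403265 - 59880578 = 27522687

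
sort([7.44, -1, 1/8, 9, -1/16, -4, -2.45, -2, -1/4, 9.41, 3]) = [-4, -2.45, -2, -1, -1/4, -1/16, 1/8, 3, 7.44, 9, 9.41]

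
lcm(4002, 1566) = 36018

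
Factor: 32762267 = 181^1 * 317^1 * 571^1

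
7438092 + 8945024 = 16383116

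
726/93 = 7 + 25/31≈7.81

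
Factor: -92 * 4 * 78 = -1 * 2^5 * 3^1 * 13^1 * 23^1 = -28704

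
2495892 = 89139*28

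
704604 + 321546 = 1026150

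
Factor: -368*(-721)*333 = 2^4*3^2*7^1*23^1*37^1*103^1 = 88354224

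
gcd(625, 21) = 1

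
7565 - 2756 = 4809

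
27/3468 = 9/1156 ≈ 0.00779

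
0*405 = 0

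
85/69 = 1 + 16/69 ≈ 1.23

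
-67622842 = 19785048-87407890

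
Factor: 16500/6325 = 2^2*3^1*5^1*23^(-1) = 60/23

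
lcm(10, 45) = 90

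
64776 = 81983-17207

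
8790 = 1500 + 7290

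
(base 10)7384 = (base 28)9bk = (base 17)1896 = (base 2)1110011011000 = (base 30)864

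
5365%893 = 7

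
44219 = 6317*7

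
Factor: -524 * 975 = -1 * 2^2 * 3^1 * 5^2 * 13^1 * 131^1 = -510900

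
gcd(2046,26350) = 62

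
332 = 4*83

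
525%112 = 77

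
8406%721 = 475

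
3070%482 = 178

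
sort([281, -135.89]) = [-135.89, 281]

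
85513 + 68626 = 154139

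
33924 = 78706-44782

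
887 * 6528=5790336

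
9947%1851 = 692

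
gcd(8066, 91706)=2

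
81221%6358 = 4925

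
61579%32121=29458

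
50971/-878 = -58 - 47/878 ≈ -58.05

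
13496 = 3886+9610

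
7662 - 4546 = 3116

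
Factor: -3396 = -1 * 2^2 * 3^1 * 283^1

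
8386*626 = 5249636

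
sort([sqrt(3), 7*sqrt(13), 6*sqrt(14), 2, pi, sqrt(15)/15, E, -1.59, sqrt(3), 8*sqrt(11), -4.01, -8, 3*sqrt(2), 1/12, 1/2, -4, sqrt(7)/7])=[-8, -4.01, -4, -1.59, 1/12, sqrt(15)/15, sqrt(7)/7, 1/2, sqrt(3), sqrt(3), 2, E, pi, 3*sqrt(2), 6*sqrt(14), 7*sqrt(13), 8*sqrt(11)]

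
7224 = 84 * 86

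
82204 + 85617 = 167821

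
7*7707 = 53949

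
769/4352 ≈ 0.177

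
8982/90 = 99 + 4/5 = 99.80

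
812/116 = 7 = 7.00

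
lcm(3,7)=21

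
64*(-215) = -13760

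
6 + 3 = 9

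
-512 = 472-984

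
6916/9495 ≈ 0.728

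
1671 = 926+745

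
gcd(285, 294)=3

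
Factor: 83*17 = 17^1*83^1 = 1411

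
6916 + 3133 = 10049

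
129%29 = 13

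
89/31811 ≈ 0.00280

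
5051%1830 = 1391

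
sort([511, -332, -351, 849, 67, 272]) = [-351, -332, 67, 272, 511, 849]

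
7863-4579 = 3284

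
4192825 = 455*9215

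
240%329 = 240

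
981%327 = 0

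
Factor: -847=-1 * 7^1 * 11^2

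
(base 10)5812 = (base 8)13264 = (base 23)amg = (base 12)3444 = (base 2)1011010110100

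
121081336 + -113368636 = 7712700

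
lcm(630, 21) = 630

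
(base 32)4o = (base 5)1102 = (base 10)152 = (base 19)80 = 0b10011000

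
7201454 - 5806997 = 1394457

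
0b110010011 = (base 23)hc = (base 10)403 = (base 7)1114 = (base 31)d0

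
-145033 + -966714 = -1111747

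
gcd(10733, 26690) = 1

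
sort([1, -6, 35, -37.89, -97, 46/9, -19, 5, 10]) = [-97, -37.89, -19, -6, 1, 5, 46/9, 10, 35]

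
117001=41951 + 75050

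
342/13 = 26 + 4/13 ≈ 26.31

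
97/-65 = -1 - 32/65 ≈ -1.49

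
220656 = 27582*8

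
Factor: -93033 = -1*3^2*10337^1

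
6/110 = 3/55 ≈ 0.0545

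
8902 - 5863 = 3039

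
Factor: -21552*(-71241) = 2^4*3^2*449^1*23747^1 = 1535386032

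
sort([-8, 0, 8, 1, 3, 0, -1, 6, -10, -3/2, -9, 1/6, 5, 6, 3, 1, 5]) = [-10, -9, -8, -3/2, -1, 0, 0, 1/6, 1, 1, 3, 3, 5, 5, 6, 6, 8]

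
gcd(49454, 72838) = 158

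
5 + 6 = 11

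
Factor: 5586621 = 3^1 * 241^1 * 7727^1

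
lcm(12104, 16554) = 1125672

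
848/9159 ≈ 0.0926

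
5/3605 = 1/721 ≈ 0.00139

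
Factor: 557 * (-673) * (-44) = 2^2 * 11^1 * 557^1 * 673^1 = 16493884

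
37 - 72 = -35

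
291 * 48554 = 14129214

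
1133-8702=-7569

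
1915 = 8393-6478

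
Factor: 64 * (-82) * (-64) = 2^13 * 41^1 = 335872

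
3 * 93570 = 280710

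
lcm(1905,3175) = 9525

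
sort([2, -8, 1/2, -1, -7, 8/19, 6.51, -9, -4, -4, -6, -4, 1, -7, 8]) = [-9, -8, -7, -7, -6, -4, -4, -4, -1, 8/19, 1/2, 1, 2, 6.51, 8]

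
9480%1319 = 247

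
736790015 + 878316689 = 1615106704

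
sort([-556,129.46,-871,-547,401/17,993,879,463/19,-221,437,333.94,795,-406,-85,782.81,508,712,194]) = [-871,-556,-547,-406,-221,-85,401/17,463/19,129.46,194,333.94,437,508,712,782.81,795,879,993]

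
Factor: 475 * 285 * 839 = 3^1 * 5^3 * 19^2 * 839^1 = 113579625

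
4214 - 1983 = 2231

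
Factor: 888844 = 2^2*11^1*20201^1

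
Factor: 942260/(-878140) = -1*11^1*23^(-2)*83^(-1)*4283^1 = -47113/43907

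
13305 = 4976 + 8329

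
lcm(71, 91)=6461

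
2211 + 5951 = 8162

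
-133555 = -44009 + -89546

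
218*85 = 18530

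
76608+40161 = 116769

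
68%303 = 68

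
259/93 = 2 + 73/93 ≈ 2.78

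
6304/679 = 9 + 193/679 ≈ 9.28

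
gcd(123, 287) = 41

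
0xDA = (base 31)71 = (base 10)218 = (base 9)262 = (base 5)1333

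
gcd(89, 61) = 1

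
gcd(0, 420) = 420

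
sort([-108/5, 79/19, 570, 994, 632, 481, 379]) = [-108/5, 79/19, 379, 481, 570, 632, 994]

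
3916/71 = 55 + 11/71 ≈ 55.15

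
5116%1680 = 76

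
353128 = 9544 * 37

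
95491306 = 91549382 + 3941924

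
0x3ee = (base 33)ug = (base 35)sq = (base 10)1006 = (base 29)15k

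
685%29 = 18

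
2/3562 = 1/1781 ≈ 0.000561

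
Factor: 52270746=2^1*3^1*11^1*457^1*1733^1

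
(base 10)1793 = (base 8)3401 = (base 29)23o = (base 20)49d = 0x701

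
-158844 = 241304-400148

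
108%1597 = 108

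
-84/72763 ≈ -0.00115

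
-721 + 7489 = 6768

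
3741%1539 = 663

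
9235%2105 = 815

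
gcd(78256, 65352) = 8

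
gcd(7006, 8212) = 2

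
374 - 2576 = -2202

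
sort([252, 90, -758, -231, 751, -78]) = [-758, -231, -78, 90, 252, 751]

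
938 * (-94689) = -88818282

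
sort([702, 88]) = [88, 702]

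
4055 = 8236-4181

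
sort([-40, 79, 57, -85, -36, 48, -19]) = [-85, -40, -36, -19, 48, 57, 79]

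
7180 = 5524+1656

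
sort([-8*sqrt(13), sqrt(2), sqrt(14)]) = [-8*sqrt(13), sqrt(2), sqrt(14)]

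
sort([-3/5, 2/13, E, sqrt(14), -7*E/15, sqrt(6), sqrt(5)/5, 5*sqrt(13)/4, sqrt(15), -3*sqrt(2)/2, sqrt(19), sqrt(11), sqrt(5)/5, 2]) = [-3*sqrt(2)/2, -7*E/15, -3/5, 2/13, sqrt(5)/5, sqrt(5)/5, 2, sqrt(6), E, sqrt(11), sqrt(14), sqrt(15), sqrt(19), 5*sqrt(13)/4]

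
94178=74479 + 19699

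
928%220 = 48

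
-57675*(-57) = 3287475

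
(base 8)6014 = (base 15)da9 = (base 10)3084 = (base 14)11a4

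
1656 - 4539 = -2883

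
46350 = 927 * 50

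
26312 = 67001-40689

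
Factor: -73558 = -1*2^1*36779^1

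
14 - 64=-50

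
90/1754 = 45/877 ≈ 0.0513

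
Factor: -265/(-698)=2^(-1)*5^1*53^1*349^(-1)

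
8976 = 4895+4081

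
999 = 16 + 983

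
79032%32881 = 13270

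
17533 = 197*89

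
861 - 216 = 645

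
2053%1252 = 801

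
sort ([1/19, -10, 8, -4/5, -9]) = [-10, -9, -4/5, 1/19, 8]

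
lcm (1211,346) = 2422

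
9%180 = 9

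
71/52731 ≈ 0.00135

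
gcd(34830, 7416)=18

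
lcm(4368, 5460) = 21840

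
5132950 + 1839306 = 6972256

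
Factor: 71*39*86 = 2^1*3^1*13^1*43^1*71^1 = 238134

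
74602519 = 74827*997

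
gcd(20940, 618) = 6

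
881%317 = 247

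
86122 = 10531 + 75591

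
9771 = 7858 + 1913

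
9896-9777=119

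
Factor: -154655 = -1*5^1*30931^1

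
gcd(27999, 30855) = 51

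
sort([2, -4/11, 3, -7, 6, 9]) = [-7, -4/11, 2, 3, 6, 9]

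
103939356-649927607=-545988251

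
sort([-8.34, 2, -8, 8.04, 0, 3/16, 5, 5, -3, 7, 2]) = [-8.34, -8, -3, 0, 3/16, 2, 2, 5, 5, 7, 8.04]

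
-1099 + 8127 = 7028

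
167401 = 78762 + 88639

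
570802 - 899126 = -328324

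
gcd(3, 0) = 3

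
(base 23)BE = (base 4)10023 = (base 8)413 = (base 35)7M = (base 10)267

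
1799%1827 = 1799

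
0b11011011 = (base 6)1003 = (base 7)432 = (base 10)219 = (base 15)e9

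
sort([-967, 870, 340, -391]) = [-967, -391, 340, 870]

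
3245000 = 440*7375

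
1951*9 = 17559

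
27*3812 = 102924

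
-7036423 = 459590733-466627156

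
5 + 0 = 5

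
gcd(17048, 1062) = 2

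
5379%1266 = 315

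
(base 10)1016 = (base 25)1fg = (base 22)224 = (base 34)tu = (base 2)1111111000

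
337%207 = 130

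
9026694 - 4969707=4056987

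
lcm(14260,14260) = 14260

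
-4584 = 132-4716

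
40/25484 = 10/6371 ≈ 0.00157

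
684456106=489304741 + 195151365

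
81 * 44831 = 3631311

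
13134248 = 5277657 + 7856591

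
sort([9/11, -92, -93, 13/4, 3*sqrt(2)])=[-93, -92, 9/11, 13/4, 3*sqrt(2)]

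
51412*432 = 22209984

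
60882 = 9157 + 51725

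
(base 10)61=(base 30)21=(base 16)3d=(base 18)37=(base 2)111101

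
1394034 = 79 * 17646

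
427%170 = 87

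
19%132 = 19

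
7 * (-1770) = -12390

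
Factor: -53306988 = -1*2^2*3^1*7^1*29^1*79^1*277^1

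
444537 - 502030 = -57493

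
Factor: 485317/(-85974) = -1*2^(-1)*3^(-1)*19^1*23^(-1)*41^1 = -779/138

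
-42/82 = -21/41 ≈ -0.512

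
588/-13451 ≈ -0.0437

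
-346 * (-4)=1384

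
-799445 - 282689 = -1082134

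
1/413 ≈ 0.00242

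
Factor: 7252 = 2^2 * 7^2 * 37^1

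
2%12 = 2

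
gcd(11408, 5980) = 92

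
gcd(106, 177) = 1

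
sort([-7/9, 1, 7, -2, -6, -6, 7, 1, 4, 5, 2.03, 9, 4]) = [-6, -6, -2, -7/9, 1, 1, 2.03, 4, 4, 5, 7, 7, 9]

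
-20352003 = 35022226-55374229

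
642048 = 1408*456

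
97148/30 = 48574/15 ≈ 3238.27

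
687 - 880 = -193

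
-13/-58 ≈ 0.224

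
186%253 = 186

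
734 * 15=11010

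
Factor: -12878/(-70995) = 2^1 * 3^(-1) * 5^(-1) * 47^1 * 137^1 * 4733^(-1)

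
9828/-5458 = -4914/2729 ≈ -1.80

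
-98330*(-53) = 5211490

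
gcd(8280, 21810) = 30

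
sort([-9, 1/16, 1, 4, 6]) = [-9, 1/16, 1, 4, 6]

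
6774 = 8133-1359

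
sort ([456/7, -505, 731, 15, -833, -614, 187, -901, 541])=[-901, -833, -614, -505, 15, 456/7, 187, 541, 731]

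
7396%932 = 872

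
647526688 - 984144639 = -336617951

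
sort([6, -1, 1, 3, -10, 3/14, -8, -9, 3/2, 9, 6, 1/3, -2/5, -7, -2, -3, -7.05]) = [-10, -9, -8, -7.05, -7, -3, -2, -1, -2/5, 3/14, 1/3, 1, 3/2, 3, 6, 6, 9]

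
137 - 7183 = -7046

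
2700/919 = 2 + 862/919 ≈ 2.94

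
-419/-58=7 + 13/58≈7.22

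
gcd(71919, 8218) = 1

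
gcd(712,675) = 1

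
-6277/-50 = 125 + 27/50 = 125.54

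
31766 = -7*(-4538)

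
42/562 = 21/281 ≈ 0.0747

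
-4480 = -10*448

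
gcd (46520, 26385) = 5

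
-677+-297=-974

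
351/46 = 7 + 29/46 ≈ 7.63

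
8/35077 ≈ 0.000228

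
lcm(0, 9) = 0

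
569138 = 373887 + 195251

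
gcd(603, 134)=67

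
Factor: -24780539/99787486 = -1*2^(-1)*7^1*47^(-1)*1061569^(-1)*3540077^1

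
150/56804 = 75/28402 ≈ 0.00264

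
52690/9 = 5854 + 4/9 ≈ 5854.44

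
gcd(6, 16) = 2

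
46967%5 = 2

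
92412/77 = 1200+12/77 ≈ 1200.16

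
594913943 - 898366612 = -303452669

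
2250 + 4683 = 6933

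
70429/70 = 1006 + 9/70 ≈ 1006.13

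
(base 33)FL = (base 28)IC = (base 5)4031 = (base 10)516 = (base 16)204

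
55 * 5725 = 314875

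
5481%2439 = 603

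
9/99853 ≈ 0.0000901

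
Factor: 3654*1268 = 2^3*3^2*7^1*29^1*317^1 = 4633272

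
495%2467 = 495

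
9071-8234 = 837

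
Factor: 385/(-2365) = -1*7^1*43^(-1) = -7/43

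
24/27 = 8/9 ≈ 0.889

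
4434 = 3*1478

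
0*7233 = 0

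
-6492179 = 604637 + -7096816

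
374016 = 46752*8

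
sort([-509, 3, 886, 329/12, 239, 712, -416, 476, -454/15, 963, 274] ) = [-509, -416, -454/15, 3, 329/12, 239, 274, 476, 712, 886, 963] 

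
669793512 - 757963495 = -88169983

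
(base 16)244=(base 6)2404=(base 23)125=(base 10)580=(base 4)21010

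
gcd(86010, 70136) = 2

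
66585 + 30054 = 96639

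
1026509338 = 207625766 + 818883572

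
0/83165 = 0 = 0.00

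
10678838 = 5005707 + 5673131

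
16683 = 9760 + 6923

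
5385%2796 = 2589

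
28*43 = 1204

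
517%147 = 76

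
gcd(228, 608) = 76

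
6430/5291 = 1 + 1139/5291 ≈ 1.22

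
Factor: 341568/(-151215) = -1*2^6*3^1*5^(-1)*17^(-1) = -192/85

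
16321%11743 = 4578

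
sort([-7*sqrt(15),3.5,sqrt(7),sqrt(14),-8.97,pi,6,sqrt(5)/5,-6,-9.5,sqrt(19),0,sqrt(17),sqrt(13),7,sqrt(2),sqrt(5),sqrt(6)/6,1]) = [-7*sqrt(15),-9.5,-8.97,-6,0,sqrt(6)/6,sqrt(5)/5,1,sqrt(2),sqrt(5),sqrt(7),pi,3.5,sqrt(13),sqrt(14),sqrt(17),sqrt(19),6,7]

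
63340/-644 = -98-57/161≈-98.35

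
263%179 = 84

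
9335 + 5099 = 14434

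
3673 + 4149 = 7822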